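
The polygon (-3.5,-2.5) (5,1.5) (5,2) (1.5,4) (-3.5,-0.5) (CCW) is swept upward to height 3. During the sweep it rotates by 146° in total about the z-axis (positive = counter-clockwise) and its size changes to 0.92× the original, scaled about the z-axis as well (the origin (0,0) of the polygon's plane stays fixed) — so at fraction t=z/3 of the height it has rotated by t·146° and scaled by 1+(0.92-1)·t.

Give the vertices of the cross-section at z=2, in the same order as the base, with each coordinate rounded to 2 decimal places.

Cross-section at z=2: (2.77,-2.98) (-2.01,4.51) (-2.48,4.45) (-3.94,0.93) (0.89,-3.23)

t = z/height = 2/3 = 0.666667
s = 1 + (scale-1)·z/height = 1 + (0.92-1)·2/3 = 0.946667
θ = twist·z/height = 146°·2/3 = 97.3333° = 1.698787 rad
cos θ = -0.127642, sin θ = 0.991820 (intermediates below are computed at full precision and shown rounded to 5 d.p.)
v1: (-3.5,-2.5) → rotate → (2.92630,-3.15227) → ×s → (2.77023,-2.98415) → (2.77,-2.98)
v2: (5,1.5) → rotate → (-2.12594,4.76764) → ×s → (-2.01256,4.51337) → (-2.01,4.51)
v3: (5,2) → rotate → (-2.62185,4.70382) → ×s → (-2.48202,4.45295) → (-2.48,4.45)
v4: (1.5,4) → rotate → (-4.15874,0.97716) → ×s → (-3.93694,0.92505) → (-3.94,0.93)
v5: (-3.5,-0.5) → rotate → (0.94266,-3.40755) → ×s → (0.89238,-3.22581) → (0.89,-3.23)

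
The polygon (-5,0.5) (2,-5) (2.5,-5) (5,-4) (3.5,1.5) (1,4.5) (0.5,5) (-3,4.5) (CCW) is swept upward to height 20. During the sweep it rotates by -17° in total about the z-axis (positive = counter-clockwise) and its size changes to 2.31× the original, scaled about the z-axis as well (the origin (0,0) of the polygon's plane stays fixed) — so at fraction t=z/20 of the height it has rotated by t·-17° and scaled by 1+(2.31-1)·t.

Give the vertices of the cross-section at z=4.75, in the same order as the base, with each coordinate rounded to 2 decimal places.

t = z/height = 4.75/20 = 0.2375
s = 1 + (scale-1)·z/height = 1 + (2.31-1)·4.75/20 = 1.311125
θ = twist·z/height = -17°·4.75/20 = -4.0375° = -0.070468 rad
cos θ = 0.997518, sin θ = -0.070409 (intermediates below are computed at full precision and shown rounded to 5 d.p.)
v1: (-5,0.5) → rotate → (-4.95239,0.85081) → ×s → (-6.49320,1.11551) → (-6.49,1.12)
v2: (2,-5) → rotate → (1.64299,-5.12841) → ×s → (2.15416,-6.72399) → (2.15,-6.72)
v3: (2.5,-5) → rotate → (2.14175,-5.16361) → ×s → (2.80810,-6.77014) → (2.81,-6.77)
v4: (5,-4) → rotate → (4.70595,-4.34212) → ×s → (6.17009,-5.69306) → (6.17,-5.69)
v5: (3.5,1.5) → rotate → (3.59693,1.24984) → ×s → (4.71602,1.63870) → (4.72,1.64)
v6: (1,4.5) → rotate → (1.31436,4.41842) → ×s → (1.72329,5.79310) → (1.72,5.79)
v7: (0.5,5) → rotate → (0.85081,4.95239) → ×s → (1.11551,6.49320) → (1.12,6.49)
v8: (-3,4.5) → rotate → (-2.67571,4.70006) → ×s → (-3.50819,6.16237) → (-3.51,6.16)

Cross-section at z=4.75: (-6.49,1.12) (2.15,-6.72) (2.81,-6.77) (6.17,-5.69) (4.72,1.64) (1.72,5.79) (1.12,6.49) (-3.51,6.16)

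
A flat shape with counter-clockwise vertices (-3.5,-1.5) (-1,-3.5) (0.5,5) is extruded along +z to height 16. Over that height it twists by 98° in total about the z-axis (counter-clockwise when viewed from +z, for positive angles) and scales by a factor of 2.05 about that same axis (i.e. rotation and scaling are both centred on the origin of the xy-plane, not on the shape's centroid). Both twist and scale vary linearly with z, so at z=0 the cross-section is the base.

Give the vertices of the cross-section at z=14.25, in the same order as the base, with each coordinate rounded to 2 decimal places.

Cross-section at z=14.25: (2.58,-6.90) (6.67,-2.25) (-9.62,1.43)

t = z/height = 14.25/16 = 0.890625
s = 1 + (scale-1)·z/height = 1 + (2.05-1)·14.25/16 = 1.935156
θ = twist·z/height = 98°·14.25/16 = 87.2813° = 1.523345 rad
cos θ = 0.047433, sin θ = 0.998874 (intermediates below are computed at full precision and shown rounded to 5 d.p.)
v1: (-3.5,-1.5) → rotate → (1.33229,-3.56721) → ×s → (2.57820,-6.90311) → (2.58,-6.90)
v2: (-1,-3.5) → rotate → (3.44863,-1.16489) → ×s → (6.67363,-2.25425) → (6.67,-2.25)
v3: (0.5,5) → rotate → (-4.97066,0.73660) → ×s → (-9.61899,1.42544) → (-9.62,1.43)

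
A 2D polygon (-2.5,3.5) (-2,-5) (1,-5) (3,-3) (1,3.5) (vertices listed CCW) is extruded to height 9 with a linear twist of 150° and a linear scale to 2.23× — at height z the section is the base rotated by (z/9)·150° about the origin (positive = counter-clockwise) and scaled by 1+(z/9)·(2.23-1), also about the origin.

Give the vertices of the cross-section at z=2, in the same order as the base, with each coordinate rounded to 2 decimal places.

Cross-section at z=2: (-5.11,1.97) (1.37,-6.72) (4.56,-4.62) (5.29,-1.09) (-1.39,4.42)

t = z/height = 2/9 = 0.222222
s = 1 + (scale-1)·z/height = 1 + (2.23-1)·2/9 = 1.273333
θ = twist·z/height = 150°·2/9 = 33.3333° = 0.581776 rad
cos θ = 0.835488, sin θ = 0.549509 (intermediates below are computed at full precision and shown rounded to 5 d.p.)
v1: (-2.5,3.5) → rotate → (-4.01200,1.55043) → ×s → (-5.10861,1.97422) → (-5.11,1.97)
v2: (-2,-5) → rotate → (1.07657,-5.27646) → ×s → (1.37083,-6.71869) → (1.37,-6.72)
v3: (1,-5) → rotate → (3.58303,-3.62793) → ×s → (4.56239,-4.61956) → (4.56,-4.62)
v4: (3,-3) → rotate → (4.15499,-0.85794) → ×s → (5.29069,-1.09244) → (5.29,-1.09)
v5: (1,3.5) → rotate → (-1.08779,3.47372) → ×s → (-1.38512,4.42320) → (-1.39,4.42)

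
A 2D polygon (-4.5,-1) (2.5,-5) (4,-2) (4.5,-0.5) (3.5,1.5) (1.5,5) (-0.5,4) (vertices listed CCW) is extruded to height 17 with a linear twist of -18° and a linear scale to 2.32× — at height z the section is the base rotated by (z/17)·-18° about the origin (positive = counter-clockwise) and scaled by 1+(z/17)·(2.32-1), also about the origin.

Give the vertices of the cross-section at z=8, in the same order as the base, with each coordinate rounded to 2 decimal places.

t = z/height = 8/17 = 0.470588
s = 1 + (scale-1)·z/height = 1 + (2.32-1)·8/17 = 1.621176
θ = twist·z/height = -18°·8/17 = -8.4706° = -0.147840 rad
cos θ = 0.989092, sin θ = -0.147302 (intermediates below are computed at full precision and shown rounded to 5 d.p.)
v1: (-4.5,-1) → rotate → (-4.59821,-0.32623) → ×s → (-7.45452,-0.52888) → (-7.45,-0.53)
v2: (2.5,-5) → rotate → (1.73622,-5.31371) → ×s → (2.81472,-8.61447) → (2.81,-8.61)
v3: (4,-2) → rotate → (3.66176,-2.56739) → ×s → (5.93636,-4.16219) → (5.94,-4.16)
v4: (4.5,-0.5) → rotate → (4.37726,-1.15740) → ×s → (7.09631,-1.87636) → (7.10,-1.88)
v5: (3.5,1.5) → rotate → (3.68277,0.96808) → ×s → (5.97043,1.56943) → (5.97,1.57)
v6: (1.5,5) → rotate → (2.22015,4.72451) → ×s → (3.59925,7.65926) → (3.60,7.66)
v7: (-0.5,4) → rotate → (0.09466,4.03002) → ×s → (0.15346,6.53337) → (0.15,6.53)

Cross-section at z=8: (-7.45,-0.53) (2.81,-8.61) (5.94,-4.16) (7.10,-1.88) (5.97,1.57) (3.60,7.66) (0.15,6.53)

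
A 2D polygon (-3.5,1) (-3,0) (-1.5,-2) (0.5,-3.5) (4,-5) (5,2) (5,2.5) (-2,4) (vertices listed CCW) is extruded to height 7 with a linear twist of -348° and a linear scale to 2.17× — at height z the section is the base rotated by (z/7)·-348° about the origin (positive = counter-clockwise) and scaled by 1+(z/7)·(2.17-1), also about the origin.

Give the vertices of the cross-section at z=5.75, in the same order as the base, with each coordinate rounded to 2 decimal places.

t = z/height = 5.75/7 = 0.821429
s = 1 + (scale-1)·z/height = 1 + (2.17-1)·5.75/7 = 1.961071
θ = twist·z/height = -348°·5.75/7 = -285.8571° = -4.989148 rad
cos θ = 0.273240, sin θ = 0.961946 (intermediates below are computed at full precision and shown rounded to 5 d.p.)
v1: (-3.5,1) → rotate → (-1.91829,-3.09357) → ×s → (-3.76189,-6.06671) → (-3.76,-6.07)
v2: (-3,0) → rotate → (-0.81972,-2.88584) → ×s → (-1.60753,-5.65933) → (-1.61,-5.66)
v3: (-1.5,-2) → rotate → (1.51403,-1.98940) → ×s → (2.96913,-3.90135) → (2.97,-3.90)
v4: (0.5,-3.5) → rotate → (3.50343,-0.47537) → ×s → (6.87048,-0.93223) → (6.87,-0.93)
v5: (4,-5) → rotate → (5.90269,2.48159) → ×s → (11.57559,4.86657) → (11.58,4.87)
v6: (5,2) → rotate → (-0.55769,5.35621) → ×s → (-1.09368,10.50391) → (-1.09,10.50)
v7: (5,2.5) → rotate → (-1.03867,5.49283) → ×s → (-2.03690,10.77183) → (-2.04,10.77)
v8: (-2,4) → rotate → (-4.39426,-0.83093) → ×s → (-8.61746,-1.62952) → (-8.62,-1.63)

Cross-section at z=5.75: (-3.76,-6.07) (-1.61,-5.66) (2.97,-3.90) (6.87,-0.93) (11.58,4.87) (-1.09,10.50) (-2.04,10.77) (-8.62,-1.63)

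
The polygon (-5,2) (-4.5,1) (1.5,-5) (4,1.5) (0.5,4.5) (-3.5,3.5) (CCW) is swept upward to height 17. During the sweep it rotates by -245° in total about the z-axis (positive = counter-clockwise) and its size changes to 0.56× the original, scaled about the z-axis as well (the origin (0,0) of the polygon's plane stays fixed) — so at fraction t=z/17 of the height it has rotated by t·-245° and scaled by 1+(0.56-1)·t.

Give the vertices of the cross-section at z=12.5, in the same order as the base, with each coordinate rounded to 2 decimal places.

t = z/height = 12.5/17 = 0.735294
s = 1 + (scale-1)·z/height = 1 + (0.56-1)·12.5/17 = 0.676471
θ = twist·z/height = -245°·12.5/17 = -180.1471° = -3.144159 rad
cos θ = -0.999997, sin θ = 0.002567 (intermediates below are computed at full precision and shown rounded to 5 d.p.)
v1: (-5,2) → rotate → (4.99485,-2.01283) → ×s → (3.37887,-1.36162) → (3.38,-1.36)
v2: (-4.5,1) → rotate → (4.49742,-1.01155) → ×s → (3.04237,-0.68428) → (3.04,-0.68)
v3: (1.5,-5) → rotate → (-1.48716,5.00383) → ×s → (-1.00602,3.38495) → (-1.01,3.38)
v4: (4,1.5) → rotate → (-4.00384,-1.48973) → ×s → (-2.70848,-1.00776) → (-2.71,-1.01)
v5: (0.5,4.5) → rotate → (-0.51155,-4.49870) → ×s → (-0.34605,-3.04324) → (-0.35,-3.04)
v6: (-3.5,3.5) → rotate → (3.49101,-3.50897) → ×s → (2.36156,-2.37372) → (2.36,-2.37)

Cross-section at z=12.5: (3.38,-1.36) (3.04,-0.68) (-1.01,3.38) (-2.71,-1.01) (-0.35,-3.04) (2.36,-2.37)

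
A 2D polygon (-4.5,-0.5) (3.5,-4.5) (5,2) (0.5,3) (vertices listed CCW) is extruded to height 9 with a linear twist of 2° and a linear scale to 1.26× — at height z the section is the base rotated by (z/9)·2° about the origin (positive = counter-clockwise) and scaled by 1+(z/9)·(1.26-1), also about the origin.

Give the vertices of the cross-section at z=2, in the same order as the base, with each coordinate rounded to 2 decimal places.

t = z/height = 2/9 = 0.222222
s = 1 + (scale-1)·z/height = 1 + (1.26-1)·2/9 = 1.057778
θ = twist·z/height = 2°·2/9 = 0.4444° = 0.007757 rad
cos θ = 0.999970, sin θ = 0.007757 (intermediates below are computed at full precision and shown rounded to 5 d.p.)
v1: (-4.5,-0.5) → rotate → (-4.49599,-0.53489) → ×s → (-4.75575,-0.56580) → (-4.76,-0.57)
v2: (3.5,-4.5) → rotate → (3.53480,-4.47272) → ×s → (3.73903,-4.73114) → (3.74,-4.73)
v3: (5,2) → rotate → (4.98434,2.03872) → ×s → (5.27232,2.15652) → (5.27,2.16)
v4: (0.5,3) → rotate → (0.47671,3.00379) → ×s → (0.50426,3.17734) → (0.50,3.18)

Cross-section at z=2: (-4.76,-0.57) (3.74,-4.73) (5.27,2.16) (0.50,3.18)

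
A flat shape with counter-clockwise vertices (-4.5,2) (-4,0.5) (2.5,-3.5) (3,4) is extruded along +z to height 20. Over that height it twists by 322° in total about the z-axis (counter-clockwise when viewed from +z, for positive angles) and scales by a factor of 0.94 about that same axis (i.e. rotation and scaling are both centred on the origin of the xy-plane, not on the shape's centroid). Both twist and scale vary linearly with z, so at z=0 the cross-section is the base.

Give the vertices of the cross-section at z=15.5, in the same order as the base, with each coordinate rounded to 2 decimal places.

Cross-section at z=15.5: (3.29,3.35) (1.78,3.41) (-3.96,-1.07) (2.57,-4.01)

t = z/height = 15.5/20 = 0.775
s = 1 + (scale-1)·z/height = 1 + (0.94-1)·15.5/20 = 0.953500
θ = twist·z/height = 322°·15.5/20 = 249.5500° = 4.355469 rad
cos θ = -0.349390, sin θ = -0.936977 (intermediates below are computed at full precision and shown rounded to 5 d.p.)
v1: (-4.5,2) → rotate → (3.44621,3.51762) → ×s → (3.28596,3.35405) → (3.29,3.35)
v2: (-4,0.5) → rotate → (1.86605,3.57321) → ×s → (1.77928,3.40706) → (1.78,3.41)
v3: (2.5,-3.5) → rotate → (-4.15290,-1.11958) → ×s → (-3.95979,-1.06752) → (-3.96,-1.07)
v4: (3,4) → rotate → (2.69974,-4.20849) → ×s → (2.57420,-4.01280) → (2.57,-4.01)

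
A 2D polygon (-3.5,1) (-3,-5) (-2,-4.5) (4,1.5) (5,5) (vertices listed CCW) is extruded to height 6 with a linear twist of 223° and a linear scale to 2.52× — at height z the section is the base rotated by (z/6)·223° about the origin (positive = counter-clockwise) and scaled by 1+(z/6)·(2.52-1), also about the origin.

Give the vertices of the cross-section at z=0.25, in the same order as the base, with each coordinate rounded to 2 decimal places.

t = z/height = 0.25/6 = 0.0416667
s = 1 + (scale-1)·z/height = 1 + (2.52-1)·0.25/6 = 1.063333
θ = twist·z/height = 223°·0.25/6 = 9.2917° = 0.162170 rad
cos θ = 0.986879, sin θ = 0.161460 (intermediates below are computed at full precision and shown rounded to 5 d.p.)
v1: (-3.5,1) → rotate → (-3.61554,0.42177) → ×s → (-3.84452,0.44848) → (-3.84,0.45)
v2: (-3,-5) → rotate → (-2.15334,-5.41878) → ×s → (-2.28971,-5.76197) → (-2.29,-5.76)
v3: (-2,-4.5) → rotate → (-1.24719,-4.76388) → ×s → (-1.32618,-5.06559) → (-1.33,-5.07)
v4: (4,1.5) → rotate → (3.70533,2.12616) → ×s → (3.94000,2.26082) → (3.94,2.26)
v5: (5,5) → rotate → (4.12709,5.74170) → ×s → (4.38848,6.10534) → (4.39,6.11)

Cross-section at z=0.25: (-3.84,0.45) (-2.29,-5.76) (-1.33,-5.07) (3.94,2.26) (4.39,6.11)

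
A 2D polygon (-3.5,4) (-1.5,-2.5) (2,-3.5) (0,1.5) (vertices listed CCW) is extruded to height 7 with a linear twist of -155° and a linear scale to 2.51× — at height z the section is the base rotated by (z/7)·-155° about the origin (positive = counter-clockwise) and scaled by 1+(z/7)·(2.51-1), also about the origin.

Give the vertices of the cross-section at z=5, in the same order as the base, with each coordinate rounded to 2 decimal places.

Cross-section at z=5: (10.35,3.86) (-3.76,4.75) (-8.28,-1.32) (2.92,-1.10)

t = z/height = 5/7 = 0.714286
s = 1 + (scale-1)·z/height = 1 + (2.51-1)·5/7 = 2.078571
θ = twist·z/height = -155°·5/7 = -110.7143° = -1.932329 rad
cos θ = -0.353708, sin θ = -0.935356 (intermediates below are computed at full precision and shown rounded to 5 d.p.)
v1: (-3.5,4) → rotate → (4.97940,1.85891) → ×s → (10.35004,3.86388) → (10.35,3.86)
v2: (-1.5,-2.5) → rotate → (-1.80783,2.28730) → ×s → (-3.75770,4.75432) → (-3.76,4.75)
v3: (2,-3.5) → rotate → (-3.98116,-0.63273) → ×s → (-8.27513,-1.31518) → (-8.28,-1.32)
v4: (0,1.5) → rotate → (1.40303,-0.53056) → ×s → (2.91631,-1.10281) → (2.92,-1.10)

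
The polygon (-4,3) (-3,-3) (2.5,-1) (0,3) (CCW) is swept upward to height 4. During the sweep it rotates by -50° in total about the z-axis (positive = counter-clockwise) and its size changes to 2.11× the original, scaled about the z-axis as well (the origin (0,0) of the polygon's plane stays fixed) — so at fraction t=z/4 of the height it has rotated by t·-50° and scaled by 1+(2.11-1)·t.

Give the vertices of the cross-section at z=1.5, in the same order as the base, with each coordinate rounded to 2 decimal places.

t = z/height = 1.5/4 = 0.375
s = 1 + (scale-1)·z/height = 1 + (2.11-1)·1.5/4 = 1.416250
θ = twist·z/height = -50°·1.5/4 = -18.7500° = -0.327249 rad
cos θ = 0.946930, sin θ = -0.321439 (intermediates below are computed at full precision and shown rounded to 5 d.p.)
v1: (-4,3) → rotate → (-2.82340,4.12655) → ×s → (-3.99864,5.84422) → (-4.00,5.84)
v2: (-3,-3) → rotate → (-3.80511,-1.87647) → ×s → (-5.38899,-2.65755) → (-5.39,-2.66)
v3: (2.5,-1) → rotate → (2.04589,-1.75053) → ×s → (2.89749,-2.47919) → (2.90,-2.48)
v4: (0,3) → rotate → (0.96432,2.84079) → ×s → (1.36572,4.02327) → (1.37,4.02)

Cross-section at z=1.5: (-4.00,5.84) (-5.39,-2.66) (2.90,-2.48) (1.37,4.02)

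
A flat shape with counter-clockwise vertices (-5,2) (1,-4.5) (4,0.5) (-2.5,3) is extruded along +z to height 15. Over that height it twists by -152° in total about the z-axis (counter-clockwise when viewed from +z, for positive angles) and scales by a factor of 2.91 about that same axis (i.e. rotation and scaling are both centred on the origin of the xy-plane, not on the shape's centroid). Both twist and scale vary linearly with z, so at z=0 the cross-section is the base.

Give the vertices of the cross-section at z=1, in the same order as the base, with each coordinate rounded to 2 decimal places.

t = z/height = 1/15 = 0.0666667
s = 1 + (scale-1)·z/height = 1 + (2.91-1)·1/15 = 1.127333
θ = twist·z/height = -152°·1/15 = -10.1333° = -0.176860 rad
cos θ = 0.984401, sin θ = -0.175939 (intermediates below are computed at full precision and shown rounded to 5 d.p.)
v1: (-5,2) → rotate → (-4.57013,2.84850) → ×s → (-5.15206,3.21121) → (-5.15,3.21)
v2: (1,-4.5) → rotate → (0.19267,-4.60574) → ×s → (0.21721,-5.19221) → (0.22,-5.19)
v3: (4,0.5) → rotate → (4.02557,-0.21156) → ×s → (4.53816,-0.23850) → (4.54,-0.24)
v4: (-2.5,3) → rotate → (-1.93318,3.39305) → ×s → (-2.17934,3.82510) → (-2.18,3.83)

Cross-section at z=1: (-5.15,3.21) (0.22,-5.19) (4.54,-0.24) (-2.18,3.83)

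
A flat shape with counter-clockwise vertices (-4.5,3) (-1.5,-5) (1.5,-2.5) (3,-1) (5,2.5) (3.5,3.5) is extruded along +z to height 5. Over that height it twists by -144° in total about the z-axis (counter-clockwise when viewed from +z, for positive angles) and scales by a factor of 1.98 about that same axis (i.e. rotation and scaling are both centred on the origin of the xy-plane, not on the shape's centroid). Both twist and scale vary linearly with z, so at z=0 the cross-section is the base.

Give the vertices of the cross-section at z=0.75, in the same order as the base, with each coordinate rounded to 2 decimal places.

t = z/height = 0.75/5 = 0.15
s = 1 + (scale-1)·z/height = 1 + (1.98-1)·0.75/5 = 1.147000
θ = twist·z/height = -144°·0.75/5 = -21.6000° = -0.376991 rad
cos θ = 0.929776, sin θ = -0.368125 (intermediates below are computed at full precision and shown rounded to 5 d.p.)
v1: (-4.5,3) → rotate → (-3.07962,4.44589) → ×s → (-3.53232,5.09944) → (-3.53,5.10)
v2: (-1.5,-5) → rotate → (-3.23529,-4.09670) → ×s → (-3.71087,-4.69891) → (-3.71,-4.70)
v3: (1.5,-2.5) → rotate → (0.47435,-2.87663) → ×s → (0.54408,-3.29949) → (0.54,-3.30)
v4: (3,-1) → rotate → (2.42120,-2.03415) → ×s → (2.77712,-2.33317) → (2.78,-2.33)
v5: (5,2.5) → rotate → (5.56919,0.48382) → ×s → (6.38787,0.55494) → (6.39,0.55)
v6: (3.5,3.5) → rotate → (4.54265,1.96578) → ×s → (5.21042,2.25475) → (5.21,2.25)

Cross-section at z=0.75: (-3.53,5.10) (-3.71,-4.70) (0.54,-3.30) (2.78,-2.33) (6.39,0.55) (5.21,2.25)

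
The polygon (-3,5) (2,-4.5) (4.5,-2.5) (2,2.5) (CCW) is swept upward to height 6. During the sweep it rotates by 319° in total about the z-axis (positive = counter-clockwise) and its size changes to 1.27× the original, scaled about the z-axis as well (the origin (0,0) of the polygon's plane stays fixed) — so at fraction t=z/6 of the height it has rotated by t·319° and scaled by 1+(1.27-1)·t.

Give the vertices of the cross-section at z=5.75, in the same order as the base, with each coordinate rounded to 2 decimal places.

Cross-section at z=5.75: (2.91,6.74) (-3.13,-5.35) (0.75,-6.44) (4.02,-0.21)

t = z/height = 5.75/6 = 0.958333
s = 1 + (scale-1)·z/height = 1 + (1.27-1)·5.75/6 = 1.258750
θ = twist·z/height = 319°·5.75/6 = 305.7083° = 5.335617 rad
cos θ = 0.583659, sin θ = -0.811999 (intermediates below are computed at full precision and shown rounded to 5 d.p.)
v1: (-3,5) → rotate → (2.30902,5.35429) → ×s → (2.90647,6.73972) → (2.91,6.74)
v2: (2,-4.5) → rotate → (-2.48668,-4.25046) → ×s → (-3.13010,-5.35027) → (-3.13,-5.35)
v3: (4.5,-2.5) → rotate → (0.59647,-5.11314) → ×s → (0.75081,-6.43617) → (0.75,-6.44)
v4: (2,2.5) → rotate → (3.19732,-0.16485) → ×s → (4.02462,-0.20750) → (4.02,-0.21)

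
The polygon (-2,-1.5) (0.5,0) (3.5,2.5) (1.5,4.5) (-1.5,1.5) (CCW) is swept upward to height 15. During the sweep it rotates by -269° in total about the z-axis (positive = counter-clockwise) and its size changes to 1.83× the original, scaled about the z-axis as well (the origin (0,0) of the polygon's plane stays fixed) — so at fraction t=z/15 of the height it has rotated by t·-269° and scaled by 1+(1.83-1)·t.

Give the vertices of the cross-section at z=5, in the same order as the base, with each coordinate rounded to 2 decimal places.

t = z/height = 5/15 = 0.333333
s = 1 + (scale-1)·z/height = 1 + (1.83-1)·5/15 = 1.276667
θ = twist·z/height = -269°·5/15 = -89.6667° = -1.564979 rad
cos θ = 0.005818, sin θ = -0.999983 (intermediates below are computed at full precision and shown rounded to 5 d.p.)
v1: (-2,-1.5) → rotate → (-1.51161,1.99124) → ×s → (-1.92982,2.54215) → (-1.93,2.54)
v2: (0.5,0) → rotate → (0.00291,-0.49999) → ×s → (0.00371,-0.63832) → (0.00,-0.64)
v3: (3.5,2.5) → rotate → (2.52032,-3.48540) → ×s → (3.21761,-4.44969) → (3.22,-4.45)
v4: (1.5,4.5) → rotate → (4.50865,-1.47379) → ×s → (5.75604,-1.88154) → (5.76,-1.88)
v5: (-1.5,1.5) → rotate → (1.49125,1.50870) → ×s → (1.90383,1.92611) → (1.90,1.93)

Cross-section at z=5: (-1.93,2.54) (0.00,-0.64) (3.22,-4.45) (5.76,-1.88) (1.90,1.93)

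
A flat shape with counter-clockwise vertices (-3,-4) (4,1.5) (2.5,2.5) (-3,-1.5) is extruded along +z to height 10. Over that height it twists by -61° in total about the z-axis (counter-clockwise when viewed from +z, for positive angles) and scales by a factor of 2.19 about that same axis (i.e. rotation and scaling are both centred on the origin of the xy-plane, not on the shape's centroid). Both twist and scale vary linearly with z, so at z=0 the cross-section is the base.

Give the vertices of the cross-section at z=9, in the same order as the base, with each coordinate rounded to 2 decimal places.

Cross-section at z=9: (-10.35,0.32) (7.30,-4.99) (7.21,-1.26) (-6.11,3.30)

t = z/height = 9/10 = 0.9
s = 1 + (scale-1)·z/height = 1 + (2.19-1)·9/10 = 2.071000
θ = twist·z/height = -61°·9/10 = -54.9000° = -0.958186 rad
cos θ = 0.575005, sin θ = -0.818150 (intermediates below are computed at full precision and shown rounded to 5 d.p.)
v1: (-3,-4) → rotate → (-4.99761,0.15443) → ×s → (-10.35006,0.31982) → (-10.35,0.32)
v2: (4,1.5) → rotate → (3.52725,-2.41009) → ×s → (7.30493,-4.99130) → (7.30,-4.99)
v3: (2.5,2.5) → rotate → (3.48289,-0.60786) → ×s → (7.21306,-1.25888) → (7.21,-1.26)
v4: (-3,-1.5) → rotate → (-2.95224,1.59194) → ×s → (-6.11409,3.29691) → (-6.11,3.30)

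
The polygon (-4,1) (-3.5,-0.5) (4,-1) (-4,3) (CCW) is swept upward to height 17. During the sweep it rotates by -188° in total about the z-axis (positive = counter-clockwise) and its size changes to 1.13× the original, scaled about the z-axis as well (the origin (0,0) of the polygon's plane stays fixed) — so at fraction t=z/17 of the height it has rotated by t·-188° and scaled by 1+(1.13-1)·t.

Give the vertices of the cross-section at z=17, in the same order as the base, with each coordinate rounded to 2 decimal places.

t = z/height = 17/17 = 1
s = 1 + (scale-1)·z/height = 1 + (1.13-1)·17/17 = 1.130000
θ = twist·z/height = -188°·17/17 = -188.0000° = -3.281219 rad
cos θ = -0.990268, sin θ = 0.139173 (intermediates below are computed at full precision and shown rounded to 5 d.p.)
v1: (-4,1) → rotate → (3.82190,-1.54696) → ×s → (4.31875,-1.74807) → (4.32,-1.75)
v2: (-3.5,-0.5) → rotate → (3.53552,0.00803) → ×s → (3.99514,0.00907) → (4.00,0.01)
v3: (4,-1) → rotate → (-3.82190,1.54696) → ×s → (-4.31875,1.74807) → (-4.32,1.75)
v4: (-4,3) → rotate → (3.54355,-3.52750) → ×s → (4.00421,-3.98607) → (4.00,-3.99)

Cross-section at z=17: (4.32,-1.75) (4.00,0.01) (-4.32,1.75) (4.00,-3.99)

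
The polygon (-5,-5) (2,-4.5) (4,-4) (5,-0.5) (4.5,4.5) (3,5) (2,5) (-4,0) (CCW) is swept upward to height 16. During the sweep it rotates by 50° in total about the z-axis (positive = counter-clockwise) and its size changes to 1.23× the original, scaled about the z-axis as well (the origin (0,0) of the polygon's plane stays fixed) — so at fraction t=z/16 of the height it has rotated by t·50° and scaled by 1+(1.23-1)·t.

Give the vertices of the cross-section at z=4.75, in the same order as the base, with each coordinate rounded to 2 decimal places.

t = z/height = 4.75/16 = 0.296875
s = 1 + (scale-1)·z/height = 1 + (1.23-1)·4.75/16 = 1.068281
θ = twist·z/height = 50°·4.75/16 = 14.8438° = 0.259072 rad
cos θ = 0.966628, sin θ = 0.256184 (intermediates below are computed at full precision and shown rounded to 5 d.p.)
v1: (-5,-5) → rotate → (-3.55222,-6.11406) → ×s → (-3.79477,-6.53154) → (-3.79,-6.53)
v2: (2,-4.5) → rotate → (3.08608,-3.83746) → ×s → (3.29681,-4.09948) → (3.30,-4.10)
v3: (4,-4) → rotate → (4.89125,-2.84178) → ×s → (5.22523,-3.03582) → (5.23,-3.04)
v4: (5,-0.5) → rotate → (4.96123,0.79761) → ×s → (5.29999,0.85207) → (5.30,0.85)
v5: (4.5,4.5) → rotate → (3.19700,5.50265) → ×s → (3.41529,5.87838) → (3.42,5.88)
v6: (3,5) → rotate → (1.61896,5.60169) → ×s → (1.72951,5.98418) → (1.73,5.98)
v7: (2,5) → rotate → (0.65234,5.34551) → ×s → (0.69688,5.71051) → (0.70,5.71)
v8: (-4,0) → rotate → (-3.86651,-1.02474) → ×s → (-4.13052,-1.09471) → (-4.13,-1.09)

Cross-section at z=4.75: (-3.79,-6.53) (3.30,-4.10) (5.23,-3.04) (5.30,0.85) (3.42,5.88) (1.73,5.98) (0.70,5.71) (-4.13,-1.09)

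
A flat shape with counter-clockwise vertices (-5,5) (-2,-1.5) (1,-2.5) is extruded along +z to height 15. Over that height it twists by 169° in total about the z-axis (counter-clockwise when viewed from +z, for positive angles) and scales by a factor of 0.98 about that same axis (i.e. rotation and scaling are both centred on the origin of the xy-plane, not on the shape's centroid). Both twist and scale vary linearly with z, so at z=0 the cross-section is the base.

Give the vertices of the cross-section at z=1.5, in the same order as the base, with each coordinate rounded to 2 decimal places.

Cross-section at z=1.5: (-6.23,3.32) (-1.47,-2.01) (1.68,-2.10)

t = z/height = 1.5/15 = 0.1
s = 1 + (scale-1)·z/height = 1 + (0.98-1)·1.5/15 = 0.998000
θ = twist·z/height = 169°·1.5/15 = 16.9000° = 0.294961 rad
cos θ = 0.956814, sin θ = 0.290702 (intermediates below are computed at full precision and shown rounded to 5 d.p.)
v1: (-5,5) → rotate → (-6.23758,3.33056) → ×s → (-6.22510,3.32390) → (-6.23,3.32)
v2: (-2,-1.5) → rotate → (-1.47757,-2.01662) → ×s → (-1.47462,-2.01259) → (-1.47,-2.01)
v3: (1,-2.5) → rotate → (1.68357,-2.10133) → ×s → (1.68020,-2.09713) → (1.68,-2.10)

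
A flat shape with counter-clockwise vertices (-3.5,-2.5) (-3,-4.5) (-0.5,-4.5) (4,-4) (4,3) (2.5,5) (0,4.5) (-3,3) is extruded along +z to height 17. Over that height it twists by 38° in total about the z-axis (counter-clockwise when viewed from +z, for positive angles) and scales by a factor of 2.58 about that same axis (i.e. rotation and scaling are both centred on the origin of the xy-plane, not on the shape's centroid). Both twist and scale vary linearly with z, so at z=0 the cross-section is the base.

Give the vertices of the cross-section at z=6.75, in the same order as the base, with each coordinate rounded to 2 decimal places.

Cross-section at z=6.75: (-4.44,-5.41) (-2.81,-8.34) (1.12,-7.28) (7.98,-4.59) (5.01,6.41) (1.81,8.92) (-1.91,7.07) (-5.98,3.44)

t = z/height = 6.75/17 = 0.397059
s = 1 + (scale-1)·z/height = 1 + (2.58-1)·6.75/17 = 1.627353
θ = twist·z/height = 38°·6.75/17 = 15.0882° = 0.263339 rad
cos θ = 0.965526, sin θ = 0.260306 (intermediates below are computed at full precision and shown rounded to 5 d.p.)
v1: (-3.5,-2.5) → rotate → (-2.72858,-3.32489) → ×s → (-4.44036,-5.41076) → (-4.44,-5.41)
v2: (-3,-4.5) → rotate → (-1.72520,-5.12579) → ×s → (-2.80751,-8.34146) → (-2.81,-8.34)
v3: (-0.5,-4.5) → rotate → (0.68862,-4.47502) → ×s → (1.12062,-7.28244) → (1.12,-7.28)
v4: (4,-4) → rotate → (4.90333,-2.82088) → ×s → (7.97945,-4.59057) → (7.98,-4.59)
v5: (4,3) → rotate → (3.08119,3.93780) → ×s → (5.01418,6.40820) → (5.01,6.41)
v6: (2.5,5) → rotate → (1.11228,5.47840) → ×s → (1.81008,8.91528) → (1.81,8.92)
v7: (0,4.5) → rotate → (-1.17138,4.34487) → ×s → (-1.90625,7.07063) → (-1.91,7.07)
v8: (-3,3) → rotate → (-3.67750,2.11566) → ×s → (-5.98459,3.44292) → (-5.98,3.44)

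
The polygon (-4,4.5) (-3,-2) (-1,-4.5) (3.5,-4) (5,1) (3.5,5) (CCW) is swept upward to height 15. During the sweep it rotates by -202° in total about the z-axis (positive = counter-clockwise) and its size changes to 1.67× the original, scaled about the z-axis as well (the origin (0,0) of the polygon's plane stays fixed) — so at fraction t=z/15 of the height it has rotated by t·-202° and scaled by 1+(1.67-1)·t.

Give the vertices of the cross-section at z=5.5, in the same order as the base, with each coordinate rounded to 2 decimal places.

t = z/height = 5.5/15 = 0.366667
s = 1 + (scale-1)·z/height = 1 + (1.67-1)·5.5/15 = 1.245667
θ = twist·z/height = -202°·5.5/15 = -74.0667° = -1.292707 rad
cos θ = 0.274519, sin θ = -0.961582 (intermediates below are computed at full precision and shown rounded to 5 d.p.)
v1: (-4,4.5) → rotate → (3.22904,5.08166) → ×s → (4.02231,6.33006) → (4.02,6.33)
v2: (-3,-2) → rotate → (-2.74672,2.33571) → ×s → (-3.42150,2.90951) → (-3.42,2.91)
v3: (-1,-4.5) → rotate → (-4.60164,-0.27375) → ×s → (-5.73211,-0.34100) → (-5.73,-0.34)
v4: (3.5,-4) → rotate → (-2.88551,-4.46361) → ×s → (-3.59439,-5.56017) → (-3.59,-5.56)
v5: (5,1) → rotate → (2.33418,-4.53339) → ×s → (2.90760,-5.64709) → (2.91,-5.65)
v6: (3.5,5) → rotate → (5.76872,-1.99294) → ×s → (7.18591,-2.48254) → (7.19,-2.48)

Cross-section at z=5.5: (4.02,6.33) (-3.42,2.91) (-5.73,-0.34) (-3.59,-5.56) (2.91,-5.65) (7.19,-2.48)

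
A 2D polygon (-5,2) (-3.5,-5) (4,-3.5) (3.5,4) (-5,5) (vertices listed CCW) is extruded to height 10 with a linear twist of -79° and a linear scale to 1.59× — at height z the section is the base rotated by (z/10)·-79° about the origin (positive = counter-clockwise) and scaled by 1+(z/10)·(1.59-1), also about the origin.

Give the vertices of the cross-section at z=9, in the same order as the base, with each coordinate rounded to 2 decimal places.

t = z/height = 9/10 = 0.9
s = 1 + (scale-1)·z/height = 1 + (1.59-1)·9/10 = 1.531000
θ = twist·z/height = -79°·9/10 = -71.1000° = -1.240929 rad
cos θ = 0.323917, sin θ = -0.946085 (intermediates below are computed at full precision and shown rounded to 5 d.p.)
v1: (-5,2) → rotate → (0.27258,5.37826) → ×s → (0.41733,8.23412) → (0.42,8.23)
v2: (-3.5,-5) → rotate → (-5.86414,1.69171) → ×s → (-8.97799,2.59001) → (-8.98,2.59)
v3: (4,-3.5) → rotate → (-2.01563,-4.91805) → ×s → (-3.08593,-7.52954) → (-3.09,-7.53)
v4: (3.5,4) → rotate → (4.91805,-2.01563) → ×s → (7.52954,-3.08593) → (7.53,-3.09)
v5: (-5,5) → rotate → (3.11084,6.35001) → ×s → (4.76270,9.72187) → (4.76,9.72)

Cross-section at z=9: (0.42,8.23) (-8.98,2.59) (-3.09,-7.53) (7.53,-3.09) (4.76,9.72)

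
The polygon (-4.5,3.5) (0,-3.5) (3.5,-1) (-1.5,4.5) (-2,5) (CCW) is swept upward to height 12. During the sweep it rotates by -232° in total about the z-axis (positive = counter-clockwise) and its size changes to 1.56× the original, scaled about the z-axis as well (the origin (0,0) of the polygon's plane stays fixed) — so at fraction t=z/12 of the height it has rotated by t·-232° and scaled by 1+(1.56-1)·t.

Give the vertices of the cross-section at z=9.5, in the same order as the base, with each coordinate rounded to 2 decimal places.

Cross-section at z=9.5: (6.16,-5.46) (0.32,5.04) (-4.95,1.76) (1.75,-6.62) (2.42,-7.39)

t = z/height = 9.5/12 = 0.791667
s = 1 + (scale-1)·z/height = 1 + (1.56-1)·9.5/12 = 1.443333
θ = twist·z/height = -232°·9.5/12 = -183.6667° = -3.205588 rad
cos θ = -0.997953, sin θ = 0.063952 (intermediates below are computed at full precision and shown rounded to 5 d.p.)
v1: (-4.5,3.5) → rotate → (4.26696,-3.78062) → ×s → (6.15864,-5.45669) → (6.16,-5.46)
v2: (0,-3.5) → rotate → (0.22383,3.49284) → ×s → (0.32306,5.04133) → (0.32,5.04)
v3: (3.5,-1) → rotate → (-3.42888,1.22178) → ×s → (-4.94902,1.76344) → (-4.95,1.76)
v4: (-1.5,4.5) → rotate → (1.20915,-4.58672) → ×s → (1.74520,-6.62016) → (1.75,-6.62)
v5: (-2,5) → rotate → (1.67615,-5.11767) → ×s → (2.41924,-7.38650) → (2.42,-7.39)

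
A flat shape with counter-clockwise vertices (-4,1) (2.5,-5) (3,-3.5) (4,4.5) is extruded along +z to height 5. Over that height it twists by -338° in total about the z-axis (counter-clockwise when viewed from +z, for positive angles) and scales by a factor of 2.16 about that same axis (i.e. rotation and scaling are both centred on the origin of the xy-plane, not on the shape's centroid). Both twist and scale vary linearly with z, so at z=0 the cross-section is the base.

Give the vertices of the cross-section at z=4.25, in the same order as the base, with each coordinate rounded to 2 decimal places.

Cross-section at z=4.25: (-4.26,-6.99) (10.96,1.79) (8.41,3.62) (-6.17,10.24)

t = z/height = 4.25/5 = 0.85
s = 1 + (scale-1)·z/height = 1 + (2.16-1)·4.25/5 = 1.986000
θ = twist·z/height = -338°·4.25/5 = -287.3000° = -5.014331 rad
cos θ = 0.297375, sin θ = 0.954761 (intermediates below are computed at full precision and shown rounded to 5 d.p.)
v1: (-4,1) → rotate → (-2.14426,-3.52167) → ×s → (-4.25850,-6.99403) → (-4.26,-6.99)
v2: (2.5,-5) → rotate → (5.51724,0.90003) → ×s → (10.95724,1.78745) → (10.96,1.79)
v3: (3,-3.5) → rotate → (4.23379,1.82347) → ×s → (8.40830,3.62141) → (8.41,3.62)
v4: (4,4.5) → rotate → (-3.10692,5.15723) → ×s → (-6.17035,10.24226) → (-6.17,10.24)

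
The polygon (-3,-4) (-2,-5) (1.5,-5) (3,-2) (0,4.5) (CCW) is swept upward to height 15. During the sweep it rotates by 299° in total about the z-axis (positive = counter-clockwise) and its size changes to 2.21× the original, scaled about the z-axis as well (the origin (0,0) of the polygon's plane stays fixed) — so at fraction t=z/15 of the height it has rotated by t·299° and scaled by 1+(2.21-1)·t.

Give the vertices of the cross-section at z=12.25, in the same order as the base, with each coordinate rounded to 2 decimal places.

Cross-section at z=12.25: (-4.56,8.83) (-7.22,7.91) (-10.25,1.64) (-6.18,-3.64) (8.05,-3.90)

t = z/height = 12.25/15 = 0.816667
s = 1 + (scale-1)·z/height = 1 + (2.21-1)·12.25/15 = 1.988167
θ = twist·z/height = 299°·12.25/15 = 244.1833° = 4.261803 rad
cos θ = -0.435493, sin θ = -0.900192 (intermediates below are computed at full precision and shown rounded to 5 d.p.)
v1: (-3,-4) → rotate → (-2.29429,4.44255) → ×s → (-4.56143,8.83253) → (-4.56,8.83)
v2: (-2,-5) → rotate → (-3.62997,3.97785) → ×s → (-7.21699,7.90863) → (-7.22,7.91)
v3: (1.5,-5) → rotate → (-5.15420,0.82718) → ×s → (-10.24741,1.64457) → (-10.25,1.64)
v4: (3,-2) → rotate → (-3.10686,-1.82959) → ×s → (-6.17696,-3.63753) → (-6.18,-3.64)
v5: (0,4.5) → rotate → (4.05086,-1.95972) → ×s → (8.05379,-3.89625) → (8.05,-3.90)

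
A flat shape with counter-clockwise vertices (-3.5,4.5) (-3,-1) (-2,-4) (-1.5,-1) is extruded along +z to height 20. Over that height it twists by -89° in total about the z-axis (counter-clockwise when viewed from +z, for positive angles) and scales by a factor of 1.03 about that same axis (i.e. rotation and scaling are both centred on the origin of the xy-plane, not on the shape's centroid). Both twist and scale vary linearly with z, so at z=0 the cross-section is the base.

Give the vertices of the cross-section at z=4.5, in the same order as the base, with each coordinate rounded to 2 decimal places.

Cross-section at z=4.5: (-1.76,5.46) (-3.18,0.09) (-3.27,-3.09) (-1.76,-0.43)

t = z/height = 4.5/20 = 0.225
s = 1 + (scale-1)·z/height = 1 + (1.03-1)·4.5/20 = 1.006750
θ = twist·z/height = -89°·4.5/20 = -20.0250° = -0.349502 rad
cos θ = 0.939543, sin θ = -0.342430 (intermediates below are computed at full precision and shown rounded to 5 d.p.)
v1: (-3.5,4.5) → rotate → (-1.74747,5.42645) → ×s → (-1.75926,5.46308) → (-1.76,5.46)
v2: (-3,-1) → rotate → (-3.16106,0.08775) → ×s → (-3.18240,0.08834) → (-3.18,0.09)
v3: (-2,-4) → rotate → (-3.24881,-3.07331) → ×s → (-3.27074,-3.09406) → (-3.27,-3.09)
v4: (-1.5,-1) → rotate → (-1.75175,-0.42590) → ×s → (-1.76357,-0.42877) → (-1.76,-0.43)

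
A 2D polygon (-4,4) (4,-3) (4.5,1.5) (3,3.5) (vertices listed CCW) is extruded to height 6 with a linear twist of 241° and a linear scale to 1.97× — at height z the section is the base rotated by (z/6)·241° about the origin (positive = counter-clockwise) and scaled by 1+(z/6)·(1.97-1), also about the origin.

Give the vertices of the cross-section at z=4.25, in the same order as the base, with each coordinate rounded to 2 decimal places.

Cross-section at z=4.25: (5.57,-7.75) (-5.84,6.08) (-7.90,-1.27) (-5.95,-5.01)

t = z/height = 4.25/6 = 0.708333
s = 1 + (scale-1)·z/height = 1 + (1.97-1)·4.25/6 = 1.687083
θ = twist·z/height = 241°·4.25/6 = 170.7083° = 2.979422 rad
cos θ = -0.986879, sin θ = 0.161460 (intermediates below are computed at full precision and shown rounded to 5 d.p.)
v1: (-4,4) → rotate → (3.30168,-4.59336) → ×s → (5.57020,-7.74938) → (5.57,-7.75)
v2: (4,-3) → rotate → (-3.46314,3.60648) → ×s → (-5.84260,6.08443) → (-5.84,6.08)
v3: (4.5,1.5) → rotate → (-4.68315,-0.75375) → ×s → (-7.90086,-1.27163) → (-7.90,-1.27)
v4: (3,3.5) → rotate → (-3.52575,-2.96970) → ×s → (-5.94823,-5.01013) → (-5.95,-5.01)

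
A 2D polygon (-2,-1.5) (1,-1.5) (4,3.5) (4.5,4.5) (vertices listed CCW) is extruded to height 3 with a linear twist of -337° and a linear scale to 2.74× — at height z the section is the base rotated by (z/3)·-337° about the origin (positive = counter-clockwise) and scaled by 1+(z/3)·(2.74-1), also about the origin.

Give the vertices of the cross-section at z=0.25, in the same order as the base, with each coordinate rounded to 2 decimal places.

t = z/height = 0.25/3 = 0.0833333
s = 1 + (scale-1)·z/height = 1 + (2.74-1)·0.25/3 = 1.145000
θ = twist·z/height = -337°·0.25/3 = -28.0833° = -0.490147 rad
cos θ = 0.882264, sin θ = -0.470755 (intermediates below are computed at full precision and shown rounded to 5 d.p.)
v1: (-2,-1.5) → rotate → (-2.47066,-0.38189) → ×s → (-2.82891,-0.43726) → (-2.83,-0.44)
v2: (1,-1.5) → rotate → (0.17613,-1.79415) → ×s → (0.20167,-2.05430) → (0.20,-2.05)
v3: (4,3.5) → rotate → (5.17670,1.20490) → ×s → (5.92732,1.37961) → (5.93,1.38)
v4: (4.5,4.5) → rotate → (6.08859,1.85179) → ×s → (6.97143,2.12030) → (6.97,2.12)

Cross-section at z=0.25: (-2.83,-0.44) (0.20,-2.05) (5.93,1.38) (6.97,2.12)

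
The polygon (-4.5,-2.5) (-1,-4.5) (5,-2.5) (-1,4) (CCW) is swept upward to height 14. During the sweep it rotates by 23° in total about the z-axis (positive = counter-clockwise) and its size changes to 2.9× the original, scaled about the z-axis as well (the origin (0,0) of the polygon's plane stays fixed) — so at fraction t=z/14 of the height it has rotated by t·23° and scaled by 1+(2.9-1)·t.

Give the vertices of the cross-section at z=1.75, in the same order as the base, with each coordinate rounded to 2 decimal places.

t = z/height = 1.75/14 = 0.125
s = 1 + (scale-1)·z/height = 1 + (2.9-1)·1.75/14 = 1.237500
θ = twist·z/height = 23°·1.75/14 = 2.8750° = 0.050178 rad
cos θ = 0.998741, sin θ = 0.050157 (intermediates below are computed at full precision and shown rounded to 5 d.p.)
v1: (-4.5,-2.5) → rotate → (-4.36894,-2.72256) → ×s → (-5.40657,-3.36917) → (-5.41,-3.37)
v2: (-1,-4.5) → rotate → (-0.77303,-4.54449) → ×s → (-0.95663,-5.62381) → (-0.96,-5.62)
v3: (5,-2.5) → rotate → (5.11910,-2.24607) → ×s → (6.33489,-2.77951) → (6.33,-2.78)
v4: (-1,4) → rotate → (-1.19937,3.94481) → ×s → (-1.48422,4.88170) → (-1.48,4.88)

Cross-section at z=1.75: (-5.41,-3.37) (-0.96,-5.62) (6.33,-2.78) (-1.48,4.88)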